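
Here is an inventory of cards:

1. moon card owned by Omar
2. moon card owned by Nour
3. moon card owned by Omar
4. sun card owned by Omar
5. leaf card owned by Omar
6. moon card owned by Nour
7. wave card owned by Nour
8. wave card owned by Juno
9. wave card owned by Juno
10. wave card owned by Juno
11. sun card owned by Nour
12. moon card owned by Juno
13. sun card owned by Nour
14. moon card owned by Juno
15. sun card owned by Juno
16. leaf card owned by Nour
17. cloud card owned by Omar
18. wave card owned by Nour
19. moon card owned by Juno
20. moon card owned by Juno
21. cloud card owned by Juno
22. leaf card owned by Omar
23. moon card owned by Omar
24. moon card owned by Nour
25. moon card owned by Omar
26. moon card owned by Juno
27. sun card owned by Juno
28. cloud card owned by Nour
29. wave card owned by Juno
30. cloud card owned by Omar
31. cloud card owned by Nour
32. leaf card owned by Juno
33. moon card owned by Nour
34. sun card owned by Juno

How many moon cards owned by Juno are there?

5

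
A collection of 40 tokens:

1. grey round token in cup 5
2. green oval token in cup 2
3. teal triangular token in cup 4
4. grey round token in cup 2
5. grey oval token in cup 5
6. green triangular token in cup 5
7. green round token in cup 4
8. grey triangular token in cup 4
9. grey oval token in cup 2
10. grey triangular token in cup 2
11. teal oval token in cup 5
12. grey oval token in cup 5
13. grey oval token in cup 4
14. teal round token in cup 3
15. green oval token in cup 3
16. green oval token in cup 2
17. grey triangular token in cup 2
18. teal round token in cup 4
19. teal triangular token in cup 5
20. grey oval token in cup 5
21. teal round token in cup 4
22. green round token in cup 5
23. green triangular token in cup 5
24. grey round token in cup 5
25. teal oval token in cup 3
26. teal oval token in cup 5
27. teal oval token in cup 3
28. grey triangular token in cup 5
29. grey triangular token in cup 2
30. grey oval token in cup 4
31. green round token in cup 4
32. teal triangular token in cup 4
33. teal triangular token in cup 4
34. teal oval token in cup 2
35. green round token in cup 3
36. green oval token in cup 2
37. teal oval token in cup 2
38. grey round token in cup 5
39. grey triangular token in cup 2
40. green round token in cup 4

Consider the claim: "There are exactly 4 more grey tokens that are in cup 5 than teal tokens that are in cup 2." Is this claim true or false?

False

|grey tokens in cup 5| = 7.
|teal tokens in cup 2| = 2.
The claim requires 7 − 2 (= 5) to equal 4, which does not hold.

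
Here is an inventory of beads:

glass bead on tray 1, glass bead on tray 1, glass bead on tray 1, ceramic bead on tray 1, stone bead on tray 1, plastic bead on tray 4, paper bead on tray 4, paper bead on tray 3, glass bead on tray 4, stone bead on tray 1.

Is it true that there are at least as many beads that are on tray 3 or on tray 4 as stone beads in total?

True

beads on tray 3 or on tray 4: 4.
stone beads: 2.
The claim requires 4 ≥ 2, which holds.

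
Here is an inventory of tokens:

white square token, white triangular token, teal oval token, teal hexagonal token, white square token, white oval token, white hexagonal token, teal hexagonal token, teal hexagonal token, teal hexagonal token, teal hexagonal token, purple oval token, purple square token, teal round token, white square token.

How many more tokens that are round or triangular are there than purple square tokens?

1

tokens that are round or triangular: 2.
purple square tokens: 1.
2 − 1 = 1.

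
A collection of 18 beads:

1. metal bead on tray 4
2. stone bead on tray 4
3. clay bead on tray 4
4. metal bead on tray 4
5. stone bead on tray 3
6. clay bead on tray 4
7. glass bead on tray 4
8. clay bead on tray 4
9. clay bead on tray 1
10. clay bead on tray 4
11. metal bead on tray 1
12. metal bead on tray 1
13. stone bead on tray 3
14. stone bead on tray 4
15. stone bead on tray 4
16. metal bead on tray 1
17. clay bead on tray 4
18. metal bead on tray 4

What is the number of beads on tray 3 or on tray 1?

on tray 1: 4; on tray 3: 2; together 4 + 2 = 6.

6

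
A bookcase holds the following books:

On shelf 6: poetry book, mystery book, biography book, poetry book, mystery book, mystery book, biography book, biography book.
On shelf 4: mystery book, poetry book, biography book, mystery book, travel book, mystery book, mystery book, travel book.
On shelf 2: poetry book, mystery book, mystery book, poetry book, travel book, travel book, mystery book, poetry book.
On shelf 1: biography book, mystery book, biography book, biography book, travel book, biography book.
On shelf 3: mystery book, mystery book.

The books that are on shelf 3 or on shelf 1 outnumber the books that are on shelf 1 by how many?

books on shelf 3 or on shelf 1: 8.
books on shelf 1: 6.
8 − 6 = 2.

2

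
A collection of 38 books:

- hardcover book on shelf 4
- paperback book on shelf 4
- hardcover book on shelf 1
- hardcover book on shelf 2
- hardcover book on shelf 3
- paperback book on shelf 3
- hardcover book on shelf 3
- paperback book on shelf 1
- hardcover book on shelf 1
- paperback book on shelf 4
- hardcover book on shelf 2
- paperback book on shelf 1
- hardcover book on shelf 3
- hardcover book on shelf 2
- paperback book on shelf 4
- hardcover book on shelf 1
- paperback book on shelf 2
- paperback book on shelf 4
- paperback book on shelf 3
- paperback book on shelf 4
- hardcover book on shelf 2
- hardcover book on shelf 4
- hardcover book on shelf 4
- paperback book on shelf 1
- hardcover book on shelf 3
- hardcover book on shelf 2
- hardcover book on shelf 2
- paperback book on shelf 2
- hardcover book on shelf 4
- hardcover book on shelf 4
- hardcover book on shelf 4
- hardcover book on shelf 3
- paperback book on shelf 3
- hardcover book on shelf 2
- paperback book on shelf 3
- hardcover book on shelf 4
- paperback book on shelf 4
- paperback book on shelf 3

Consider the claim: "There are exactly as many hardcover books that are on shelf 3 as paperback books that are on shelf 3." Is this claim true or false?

True

hardcover books on shelf 3: 5.
paperback books on shelf 3: 5.
The claim requires 5 = 5, which holds.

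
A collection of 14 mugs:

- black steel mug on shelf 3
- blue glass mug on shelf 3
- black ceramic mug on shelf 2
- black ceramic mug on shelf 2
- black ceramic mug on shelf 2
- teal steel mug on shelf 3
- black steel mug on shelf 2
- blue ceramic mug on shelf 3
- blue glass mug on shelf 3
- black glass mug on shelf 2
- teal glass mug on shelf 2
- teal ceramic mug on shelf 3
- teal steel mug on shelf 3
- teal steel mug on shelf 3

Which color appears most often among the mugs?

Counts by color: black 6, teal 5, blue 3.
The maximum is 6, held uniquely by black.

black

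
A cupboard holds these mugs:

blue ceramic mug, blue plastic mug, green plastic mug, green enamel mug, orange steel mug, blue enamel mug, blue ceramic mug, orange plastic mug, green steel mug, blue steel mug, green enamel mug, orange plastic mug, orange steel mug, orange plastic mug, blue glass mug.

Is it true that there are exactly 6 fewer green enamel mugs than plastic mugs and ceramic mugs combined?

green enamel mugs: 2.
plastic mugs: 5; ceramic mugs: 2; combined: 5 + 2 = 7.
The claim requires 7 − 2 (= 5) to equal 6, which does not hold.

False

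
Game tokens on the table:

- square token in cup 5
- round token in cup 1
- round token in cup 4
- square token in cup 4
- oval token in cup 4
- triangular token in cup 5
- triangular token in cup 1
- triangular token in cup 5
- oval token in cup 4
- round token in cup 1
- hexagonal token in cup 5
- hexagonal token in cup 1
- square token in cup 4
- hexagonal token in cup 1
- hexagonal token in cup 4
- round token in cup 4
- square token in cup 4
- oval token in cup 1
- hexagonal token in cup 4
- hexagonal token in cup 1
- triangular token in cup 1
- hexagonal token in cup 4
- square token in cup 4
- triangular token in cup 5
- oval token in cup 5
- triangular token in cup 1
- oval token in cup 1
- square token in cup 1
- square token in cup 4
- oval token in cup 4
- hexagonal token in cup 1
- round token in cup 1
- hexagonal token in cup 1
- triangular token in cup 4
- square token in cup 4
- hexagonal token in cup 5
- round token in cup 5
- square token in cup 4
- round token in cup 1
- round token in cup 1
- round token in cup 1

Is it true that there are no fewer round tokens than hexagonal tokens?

False

|round tokens| = 9.
|hexagonal tokens| = 10.
The claim requires 9 ≥ 10, which does not hold.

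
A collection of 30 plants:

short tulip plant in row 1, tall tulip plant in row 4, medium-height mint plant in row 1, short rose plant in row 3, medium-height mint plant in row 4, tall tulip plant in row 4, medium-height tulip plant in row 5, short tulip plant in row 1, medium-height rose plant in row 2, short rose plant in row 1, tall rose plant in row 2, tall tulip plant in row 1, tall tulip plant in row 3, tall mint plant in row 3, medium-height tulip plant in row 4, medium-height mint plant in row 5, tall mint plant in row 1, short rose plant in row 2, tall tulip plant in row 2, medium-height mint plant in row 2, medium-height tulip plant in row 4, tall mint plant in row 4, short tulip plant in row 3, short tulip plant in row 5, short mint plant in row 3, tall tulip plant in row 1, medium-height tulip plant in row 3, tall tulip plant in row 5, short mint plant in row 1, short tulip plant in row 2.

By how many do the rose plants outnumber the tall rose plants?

rose plants: 5.
tall rose plants: 1.
5 − 1 = 4.

4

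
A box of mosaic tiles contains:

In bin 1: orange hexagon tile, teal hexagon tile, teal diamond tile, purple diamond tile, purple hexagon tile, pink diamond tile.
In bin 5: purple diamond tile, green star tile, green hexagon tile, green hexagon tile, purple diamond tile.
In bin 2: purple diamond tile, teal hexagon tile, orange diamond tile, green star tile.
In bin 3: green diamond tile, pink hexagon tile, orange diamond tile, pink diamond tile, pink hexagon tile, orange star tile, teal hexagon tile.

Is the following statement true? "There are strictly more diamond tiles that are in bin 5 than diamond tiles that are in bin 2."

diamond tiles in bin 5: 2.
diamond tiles in bin 2: 2.
The claim requires 2 > 2, which does not hold.

False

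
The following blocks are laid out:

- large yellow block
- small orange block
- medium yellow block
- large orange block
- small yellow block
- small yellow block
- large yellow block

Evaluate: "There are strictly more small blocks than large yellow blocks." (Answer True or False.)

There are 3 small blocks.
There are 2 large yellow blocks.
The claim requires 3 > 2, which holds.

True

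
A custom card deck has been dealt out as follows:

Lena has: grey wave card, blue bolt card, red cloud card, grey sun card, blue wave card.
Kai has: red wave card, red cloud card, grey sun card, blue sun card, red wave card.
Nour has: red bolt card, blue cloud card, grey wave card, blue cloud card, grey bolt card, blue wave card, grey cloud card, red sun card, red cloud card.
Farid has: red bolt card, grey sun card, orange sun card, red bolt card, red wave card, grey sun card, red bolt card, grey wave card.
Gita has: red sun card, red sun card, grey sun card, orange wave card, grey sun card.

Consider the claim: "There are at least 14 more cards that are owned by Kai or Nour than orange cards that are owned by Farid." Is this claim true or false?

|cards owned by Kai or Nour| = 14.
|orange cards owned by Farid| = 1.
The claim requires 14 − 1 = 13 ≥ 14, which does not hold.

False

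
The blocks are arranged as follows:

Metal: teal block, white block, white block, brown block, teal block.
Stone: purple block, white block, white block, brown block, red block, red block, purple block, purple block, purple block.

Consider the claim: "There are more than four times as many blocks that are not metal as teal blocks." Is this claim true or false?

True

blocks that are not metal: 9.
teal blocks: 2.
The claim requires 9 > 4 × 2 = 8, which holds.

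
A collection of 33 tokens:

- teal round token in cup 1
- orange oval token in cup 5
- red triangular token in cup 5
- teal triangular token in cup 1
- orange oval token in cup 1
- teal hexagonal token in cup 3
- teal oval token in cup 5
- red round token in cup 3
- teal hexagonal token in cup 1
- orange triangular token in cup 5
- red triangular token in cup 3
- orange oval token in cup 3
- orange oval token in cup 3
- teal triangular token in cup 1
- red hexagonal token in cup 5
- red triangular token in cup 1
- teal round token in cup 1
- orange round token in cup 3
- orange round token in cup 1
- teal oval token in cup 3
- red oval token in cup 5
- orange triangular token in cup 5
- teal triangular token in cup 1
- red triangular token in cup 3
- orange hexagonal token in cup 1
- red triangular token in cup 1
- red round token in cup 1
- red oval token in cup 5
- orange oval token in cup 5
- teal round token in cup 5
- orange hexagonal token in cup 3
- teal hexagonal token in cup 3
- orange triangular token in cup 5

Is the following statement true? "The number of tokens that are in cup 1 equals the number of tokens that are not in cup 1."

False

There are 12 tokens in cup 1.
There are 21 tokens that are not in cup 1.
The claim requires 12 = 21, which does not hold.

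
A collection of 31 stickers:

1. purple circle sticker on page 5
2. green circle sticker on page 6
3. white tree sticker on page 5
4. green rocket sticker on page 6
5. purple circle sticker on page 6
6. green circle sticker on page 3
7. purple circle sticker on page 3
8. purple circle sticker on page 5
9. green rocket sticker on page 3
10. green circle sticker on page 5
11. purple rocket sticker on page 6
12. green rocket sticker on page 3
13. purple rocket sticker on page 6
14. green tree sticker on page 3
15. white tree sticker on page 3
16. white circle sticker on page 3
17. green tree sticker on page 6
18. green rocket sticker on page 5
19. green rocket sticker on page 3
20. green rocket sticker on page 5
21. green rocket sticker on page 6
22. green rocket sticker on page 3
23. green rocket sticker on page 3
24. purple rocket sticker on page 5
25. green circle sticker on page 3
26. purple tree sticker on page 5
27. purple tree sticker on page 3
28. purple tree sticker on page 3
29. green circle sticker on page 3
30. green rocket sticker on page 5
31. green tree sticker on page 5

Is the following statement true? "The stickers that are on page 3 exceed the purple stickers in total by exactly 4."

stickers on page 3: 14.
purple stickers: 10.
The claim requires 14 − 10 (= 4) to equal 4, which holds.

True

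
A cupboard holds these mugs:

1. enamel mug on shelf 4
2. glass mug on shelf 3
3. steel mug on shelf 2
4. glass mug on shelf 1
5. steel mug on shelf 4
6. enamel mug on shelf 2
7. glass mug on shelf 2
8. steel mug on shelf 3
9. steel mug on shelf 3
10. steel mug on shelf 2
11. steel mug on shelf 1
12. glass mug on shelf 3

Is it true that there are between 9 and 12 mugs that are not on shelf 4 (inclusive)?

There are 10 mugs that are not on shelf 4.
The claim requires 9 ≤ 10 ≤ 12, which holds.

True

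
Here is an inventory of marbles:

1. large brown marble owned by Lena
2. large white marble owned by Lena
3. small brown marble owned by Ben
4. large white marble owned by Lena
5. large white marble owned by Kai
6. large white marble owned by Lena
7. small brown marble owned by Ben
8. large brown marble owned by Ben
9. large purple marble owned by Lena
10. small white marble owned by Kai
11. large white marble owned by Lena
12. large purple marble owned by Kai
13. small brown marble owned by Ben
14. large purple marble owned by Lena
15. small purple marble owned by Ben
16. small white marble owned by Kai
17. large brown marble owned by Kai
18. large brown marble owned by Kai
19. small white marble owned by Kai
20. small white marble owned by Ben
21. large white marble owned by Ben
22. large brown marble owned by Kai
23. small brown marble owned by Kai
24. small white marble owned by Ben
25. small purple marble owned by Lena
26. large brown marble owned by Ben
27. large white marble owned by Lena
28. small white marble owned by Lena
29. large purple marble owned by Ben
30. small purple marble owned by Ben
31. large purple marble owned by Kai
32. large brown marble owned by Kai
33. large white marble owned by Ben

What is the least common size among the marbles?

small

Counts by size: large 20, small 13.
The minimum is 13, held uniquely by small.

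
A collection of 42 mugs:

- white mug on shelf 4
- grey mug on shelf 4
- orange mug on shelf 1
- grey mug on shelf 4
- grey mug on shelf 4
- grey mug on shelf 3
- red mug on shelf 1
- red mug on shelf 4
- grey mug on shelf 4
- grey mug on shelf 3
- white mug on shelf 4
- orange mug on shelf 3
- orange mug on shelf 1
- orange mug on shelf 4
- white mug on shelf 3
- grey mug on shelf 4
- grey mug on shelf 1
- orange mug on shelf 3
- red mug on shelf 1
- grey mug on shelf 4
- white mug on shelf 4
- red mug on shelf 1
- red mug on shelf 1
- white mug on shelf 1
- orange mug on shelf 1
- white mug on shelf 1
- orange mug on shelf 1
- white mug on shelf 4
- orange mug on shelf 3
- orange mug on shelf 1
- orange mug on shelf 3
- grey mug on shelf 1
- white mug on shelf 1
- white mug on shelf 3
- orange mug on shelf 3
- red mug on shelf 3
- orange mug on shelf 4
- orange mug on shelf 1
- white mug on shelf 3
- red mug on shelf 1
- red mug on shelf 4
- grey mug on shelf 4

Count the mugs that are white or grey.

grey: 11; white: 10; together 11 + 10 = 21.

21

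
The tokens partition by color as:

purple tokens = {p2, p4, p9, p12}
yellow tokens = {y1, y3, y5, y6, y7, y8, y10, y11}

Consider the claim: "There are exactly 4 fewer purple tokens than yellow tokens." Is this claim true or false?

|purple tokens| = 4.
|yellow tokens| = 8.
The claim requires 8 − 4 (= 4) to equal 4, which holds.

True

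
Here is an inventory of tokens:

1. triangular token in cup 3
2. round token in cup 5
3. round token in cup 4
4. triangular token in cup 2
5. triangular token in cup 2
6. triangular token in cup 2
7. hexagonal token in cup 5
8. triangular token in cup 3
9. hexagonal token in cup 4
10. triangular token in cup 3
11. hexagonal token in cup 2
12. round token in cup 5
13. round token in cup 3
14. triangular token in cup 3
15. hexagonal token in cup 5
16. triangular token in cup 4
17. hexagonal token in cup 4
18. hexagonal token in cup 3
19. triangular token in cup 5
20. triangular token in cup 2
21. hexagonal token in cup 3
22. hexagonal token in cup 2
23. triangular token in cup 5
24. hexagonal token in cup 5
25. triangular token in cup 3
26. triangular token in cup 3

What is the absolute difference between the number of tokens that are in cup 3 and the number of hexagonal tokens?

0

tokens in cup 3: 9. hexagonal tokens: 9.
|9 − 9| = 9 − 9 = 0.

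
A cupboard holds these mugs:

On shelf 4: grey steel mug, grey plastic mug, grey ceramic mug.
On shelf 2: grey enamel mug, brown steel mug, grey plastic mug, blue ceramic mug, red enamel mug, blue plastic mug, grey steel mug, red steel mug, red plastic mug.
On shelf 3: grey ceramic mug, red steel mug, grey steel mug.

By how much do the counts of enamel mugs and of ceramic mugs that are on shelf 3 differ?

1

enamel mugs: 2. ceramic mugs on shelf 3: 1.
|2 − 1| = 2 − 1 = 1.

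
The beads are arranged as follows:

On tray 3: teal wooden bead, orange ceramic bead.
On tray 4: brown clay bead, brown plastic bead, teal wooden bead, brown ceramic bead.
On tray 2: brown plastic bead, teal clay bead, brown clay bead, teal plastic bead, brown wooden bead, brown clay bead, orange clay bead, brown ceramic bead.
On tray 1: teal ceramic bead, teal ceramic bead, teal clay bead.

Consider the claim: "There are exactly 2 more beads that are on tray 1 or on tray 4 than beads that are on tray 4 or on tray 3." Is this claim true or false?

False

|beads on tray 1 or on tray 4| = 7.
|beads on tray 4 or on tray 3| = 6.
The claim requires 7 − 6 (= 1) to equal 2, which does not hold.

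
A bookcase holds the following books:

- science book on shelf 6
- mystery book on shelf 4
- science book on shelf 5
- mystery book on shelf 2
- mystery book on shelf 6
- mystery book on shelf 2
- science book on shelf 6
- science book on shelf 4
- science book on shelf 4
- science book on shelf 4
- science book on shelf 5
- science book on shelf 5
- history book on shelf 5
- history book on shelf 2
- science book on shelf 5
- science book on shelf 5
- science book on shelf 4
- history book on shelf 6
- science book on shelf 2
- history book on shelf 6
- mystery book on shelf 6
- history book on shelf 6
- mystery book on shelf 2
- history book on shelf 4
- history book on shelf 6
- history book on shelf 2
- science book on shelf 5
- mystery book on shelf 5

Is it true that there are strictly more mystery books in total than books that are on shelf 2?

mystery books: 7.
books on shelf 2: 6.
The claim requires 7 > 6, which holds.

True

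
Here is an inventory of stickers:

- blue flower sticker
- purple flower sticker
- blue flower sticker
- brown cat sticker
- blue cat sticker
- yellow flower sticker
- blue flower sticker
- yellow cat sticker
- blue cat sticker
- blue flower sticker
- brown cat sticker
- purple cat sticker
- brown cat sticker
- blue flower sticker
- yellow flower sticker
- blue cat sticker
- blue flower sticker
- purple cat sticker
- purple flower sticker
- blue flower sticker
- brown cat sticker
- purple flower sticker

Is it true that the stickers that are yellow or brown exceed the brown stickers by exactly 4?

False

There are 7 stickers that are yellow or brown.
There are 4 brown stickers.
The claim requires 7 − 4 (= 3) to equal 4, which does not hold.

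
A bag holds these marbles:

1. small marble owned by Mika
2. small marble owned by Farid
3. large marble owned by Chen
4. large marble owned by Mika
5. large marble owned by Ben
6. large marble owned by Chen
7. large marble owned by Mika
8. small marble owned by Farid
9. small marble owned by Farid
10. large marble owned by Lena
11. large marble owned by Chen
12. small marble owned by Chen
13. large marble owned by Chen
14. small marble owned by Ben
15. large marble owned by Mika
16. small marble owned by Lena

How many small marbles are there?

7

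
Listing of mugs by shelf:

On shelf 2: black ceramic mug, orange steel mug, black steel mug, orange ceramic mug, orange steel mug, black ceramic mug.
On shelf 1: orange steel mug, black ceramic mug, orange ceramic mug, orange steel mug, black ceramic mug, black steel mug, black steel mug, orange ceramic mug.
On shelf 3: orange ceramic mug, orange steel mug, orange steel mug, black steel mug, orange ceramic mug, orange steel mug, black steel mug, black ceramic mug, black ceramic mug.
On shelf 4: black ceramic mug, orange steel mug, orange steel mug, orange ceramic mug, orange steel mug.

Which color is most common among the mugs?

Counts by color: orange 16, black 12.
The maximum is 16, held uniquely by orange.

orange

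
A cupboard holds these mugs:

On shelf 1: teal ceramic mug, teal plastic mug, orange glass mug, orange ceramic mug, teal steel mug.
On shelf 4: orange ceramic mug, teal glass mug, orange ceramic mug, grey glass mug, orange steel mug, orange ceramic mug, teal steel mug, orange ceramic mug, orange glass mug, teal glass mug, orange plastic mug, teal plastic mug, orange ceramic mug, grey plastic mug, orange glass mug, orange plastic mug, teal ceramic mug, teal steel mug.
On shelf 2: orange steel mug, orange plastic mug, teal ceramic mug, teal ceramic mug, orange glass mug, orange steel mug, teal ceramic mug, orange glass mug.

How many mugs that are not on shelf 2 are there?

23

Total mugs: 31; with the excluded value: 8; remaining 31 − 8 = 23.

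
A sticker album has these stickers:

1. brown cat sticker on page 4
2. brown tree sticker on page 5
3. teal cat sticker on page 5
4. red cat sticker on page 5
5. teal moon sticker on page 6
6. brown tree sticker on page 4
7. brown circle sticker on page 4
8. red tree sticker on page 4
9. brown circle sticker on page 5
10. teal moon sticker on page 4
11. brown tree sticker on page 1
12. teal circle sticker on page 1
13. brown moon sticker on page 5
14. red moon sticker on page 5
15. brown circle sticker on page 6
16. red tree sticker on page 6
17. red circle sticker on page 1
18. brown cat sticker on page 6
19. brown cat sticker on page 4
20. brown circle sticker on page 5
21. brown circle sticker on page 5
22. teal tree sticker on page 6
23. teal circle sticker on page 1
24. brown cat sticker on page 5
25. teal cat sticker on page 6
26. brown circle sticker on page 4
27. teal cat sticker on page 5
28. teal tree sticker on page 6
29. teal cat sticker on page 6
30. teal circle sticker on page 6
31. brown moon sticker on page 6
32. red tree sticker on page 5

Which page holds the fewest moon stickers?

Counts by page (restricted to moon stickers): page 5→2, page 6→2, page 4→1, page 1→0.
The minimum is 0, held uniquely by page 1.

page 1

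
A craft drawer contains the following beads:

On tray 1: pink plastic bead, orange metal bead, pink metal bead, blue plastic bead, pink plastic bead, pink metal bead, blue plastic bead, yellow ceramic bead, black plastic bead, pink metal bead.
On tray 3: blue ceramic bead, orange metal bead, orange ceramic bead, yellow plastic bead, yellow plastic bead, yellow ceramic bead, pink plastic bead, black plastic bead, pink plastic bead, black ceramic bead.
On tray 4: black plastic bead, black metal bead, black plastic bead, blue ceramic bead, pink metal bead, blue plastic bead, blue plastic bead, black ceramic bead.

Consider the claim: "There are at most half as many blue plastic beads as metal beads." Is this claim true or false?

There are 4 blue plastic beads.
There are 7 metal beads.
The claim requires 2 × 4 = 8 ≤ 7, which does not hold.

False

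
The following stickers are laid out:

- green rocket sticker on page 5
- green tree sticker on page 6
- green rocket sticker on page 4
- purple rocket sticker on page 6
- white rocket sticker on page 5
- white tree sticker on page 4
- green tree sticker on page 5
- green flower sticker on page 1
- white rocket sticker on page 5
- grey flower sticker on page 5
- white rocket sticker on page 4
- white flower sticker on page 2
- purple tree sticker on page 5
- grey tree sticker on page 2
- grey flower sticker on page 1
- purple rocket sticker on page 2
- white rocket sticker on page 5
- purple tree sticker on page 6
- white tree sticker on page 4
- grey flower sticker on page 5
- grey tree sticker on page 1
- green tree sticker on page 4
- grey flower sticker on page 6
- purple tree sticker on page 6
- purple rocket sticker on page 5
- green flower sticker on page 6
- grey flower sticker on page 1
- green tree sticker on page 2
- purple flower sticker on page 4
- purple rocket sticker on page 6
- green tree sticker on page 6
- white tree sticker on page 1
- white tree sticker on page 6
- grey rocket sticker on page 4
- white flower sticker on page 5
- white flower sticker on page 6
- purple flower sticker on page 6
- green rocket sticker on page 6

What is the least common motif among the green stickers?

Counts by motif (restricted to green stickers): tree 5, rocket 3, flower 2.
The minimum is 2, held uniquely by flower.

flower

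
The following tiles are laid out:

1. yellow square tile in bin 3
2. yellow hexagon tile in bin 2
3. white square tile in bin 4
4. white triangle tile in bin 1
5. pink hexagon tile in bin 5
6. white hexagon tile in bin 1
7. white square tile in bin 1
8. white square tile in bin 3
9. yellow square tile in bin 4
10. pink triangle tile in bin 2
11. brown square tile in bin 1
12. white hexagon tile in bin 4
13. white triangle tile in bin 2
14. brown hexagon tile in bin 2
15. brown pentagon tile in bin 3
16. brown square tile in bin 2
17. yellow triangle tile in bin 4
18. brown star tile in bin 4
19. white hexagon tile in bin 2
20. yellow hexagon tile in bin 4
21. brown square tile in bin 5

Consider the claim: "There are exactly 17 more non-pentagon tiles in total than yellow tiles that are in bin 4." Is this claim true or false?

non-pentagon tiles: 20.
yellow tiles in bin 4: 3.
The claim requires 20 − 3 (= 17) to equal 17, which holds.

True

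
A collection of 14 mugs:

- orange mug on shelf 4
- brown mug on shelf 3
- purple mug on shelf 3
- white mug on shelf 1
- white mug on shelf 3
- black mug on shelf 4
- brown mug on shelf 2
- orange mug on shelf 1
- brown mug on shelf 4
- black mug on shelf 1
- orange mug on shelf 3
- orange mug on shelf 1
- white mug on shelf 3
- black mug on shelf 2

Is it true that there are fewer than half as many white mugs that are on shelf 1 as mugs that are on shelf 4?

True

white mugs on shelf 1: 1.
mugs on shelf 4: 3.
The claim requires 2 × 1 = 2 < 3, which holds.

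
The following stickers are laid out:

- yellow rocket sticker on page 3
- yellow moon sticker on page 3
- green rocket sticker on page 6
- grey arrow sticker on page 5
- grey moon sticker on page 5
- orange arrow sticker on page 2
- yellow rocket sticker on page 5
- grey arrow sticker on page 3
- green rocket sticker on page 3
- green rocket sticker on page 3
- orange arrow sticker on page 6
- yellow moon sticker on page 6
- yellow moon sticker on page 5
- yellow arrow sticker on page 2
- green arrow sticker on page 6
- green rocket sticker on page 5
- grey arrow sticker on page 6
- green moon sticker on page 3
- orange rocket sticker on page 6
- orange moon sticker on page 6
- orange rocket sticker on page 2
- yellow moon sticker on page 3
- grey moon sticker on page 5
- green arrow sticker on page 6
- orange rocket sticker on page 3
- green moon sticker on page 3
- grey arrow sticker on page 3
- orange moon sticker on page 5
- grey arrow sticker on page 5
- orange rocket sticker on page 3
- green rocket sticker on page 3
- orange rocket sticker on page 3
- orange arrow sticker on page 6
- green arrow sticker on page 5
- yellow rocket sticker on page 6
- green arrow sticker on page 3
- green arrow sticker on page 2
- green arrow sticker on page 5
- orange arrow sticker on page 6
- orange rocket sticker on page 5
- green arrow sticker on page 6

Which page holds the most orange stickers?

page 6

Counts by page (restricted to orange stickers): page 6→5, page 3→3, page 5→2, page 2→2.
The maximum is 5, held uniquely by page 6.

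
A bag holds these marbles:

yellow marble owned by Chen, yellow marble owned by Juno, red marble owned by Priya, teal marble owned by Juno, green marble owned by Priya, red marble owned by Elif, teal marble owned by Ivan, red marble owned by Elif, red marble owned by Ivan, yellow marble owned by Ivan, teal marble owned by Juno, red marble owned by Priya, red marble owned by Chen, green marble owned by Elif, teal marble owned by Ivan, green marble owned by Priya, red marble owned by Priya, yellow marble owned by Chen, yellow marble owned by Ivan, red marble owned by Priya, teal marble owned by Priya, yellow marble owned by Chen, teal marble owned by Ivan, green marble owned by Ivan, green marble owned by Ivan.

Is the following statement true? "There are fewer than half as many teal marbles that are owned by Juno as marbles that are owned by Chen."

Count of teal marbles owned by Juno: 2.
Count of marbles owned by Chen: 4.
The claim requires 2 × 2 = 4 < 4, which does not hold.

False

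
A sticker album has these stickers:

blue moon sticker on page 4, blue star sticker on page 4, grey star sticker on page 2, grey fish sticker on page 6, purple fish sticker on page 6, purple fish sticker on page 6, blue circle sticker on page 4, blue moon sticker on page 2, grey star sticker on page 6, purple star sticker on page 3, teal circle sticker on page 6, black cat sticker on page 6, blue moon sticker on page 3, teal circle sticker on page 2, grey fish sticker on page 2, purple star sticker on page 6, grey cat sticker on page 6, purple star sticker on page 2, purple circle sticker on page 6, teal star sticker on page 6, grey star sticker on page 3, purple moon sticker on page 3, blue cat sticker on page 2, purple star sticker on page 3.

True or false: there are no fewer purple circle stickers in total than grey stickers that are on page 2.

False

There is 1 purple circle sticker.
There are 2 grey stickers on page 2.
The claim requires 1 ≥ 2, which does not hold.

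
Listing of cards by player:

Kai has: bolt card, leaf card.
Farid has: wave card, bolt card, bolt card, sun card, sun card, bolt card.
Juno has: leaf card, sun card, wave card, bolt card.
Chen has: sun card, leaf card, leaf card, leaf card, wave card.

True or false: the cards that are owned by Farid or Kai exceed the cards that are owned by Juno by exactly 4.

|cards owned by Farid or Kai| = 8.
|cards owned by Juno| = 4.
The claim requires 8 − 4 (= 4) to equal 4, which holds.

True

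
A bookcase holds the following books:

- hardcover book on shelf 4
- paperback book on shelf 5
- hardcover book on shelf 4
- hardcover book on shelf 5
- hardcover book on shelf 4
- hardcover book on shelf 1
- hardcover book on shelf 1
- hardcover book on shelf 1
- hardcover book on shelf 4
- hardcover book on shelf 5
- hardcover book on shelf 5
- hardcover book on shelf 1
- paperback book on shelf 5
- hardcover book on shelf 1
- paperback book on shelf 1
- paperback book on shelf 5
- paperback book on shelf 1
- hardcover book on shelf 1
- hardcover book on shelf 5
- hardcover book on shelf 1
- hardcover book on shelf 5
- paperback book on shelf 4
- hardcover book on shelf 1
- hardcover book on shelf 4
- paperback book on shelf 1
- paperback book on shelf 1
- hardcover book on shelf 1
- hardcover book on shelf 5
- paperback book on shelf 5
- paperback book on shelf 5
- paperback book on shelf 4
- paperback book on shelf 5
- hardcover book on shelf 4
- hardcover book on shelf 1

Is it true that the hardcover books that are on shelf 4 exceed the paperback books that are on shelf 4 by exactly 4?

hardcover books on shelf 4: 6.
paperback books on shelf 4: 2.
The claim requires 6 − 2 (= 4) to equal 4, which holds.

True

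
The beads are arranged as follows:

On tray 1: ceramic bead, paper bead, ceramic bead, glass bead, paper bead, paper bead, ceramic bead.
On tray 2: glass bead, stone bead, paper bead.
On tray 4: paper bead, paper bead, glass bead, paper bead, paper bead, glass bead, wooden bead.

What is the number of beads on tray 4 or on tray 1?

14

on tray 1: 7; on tray 4: 7; together 7 + 7 = 14.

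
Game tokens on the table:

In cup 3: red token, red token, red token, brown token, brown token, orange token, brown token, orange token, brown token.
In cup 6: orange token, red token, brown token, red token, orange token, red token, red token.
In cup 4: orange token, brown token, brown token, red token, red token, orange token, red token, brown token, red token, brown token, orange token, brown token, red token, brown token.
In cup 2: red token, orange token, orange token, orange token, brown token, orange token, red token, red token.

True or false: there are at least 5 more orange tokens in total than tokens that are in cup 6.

There are 11 orange tokens.
There are 7 tokens in cup 6.
The claim requires 11 − 7 = 4 ≥ 5, which does not hold.

False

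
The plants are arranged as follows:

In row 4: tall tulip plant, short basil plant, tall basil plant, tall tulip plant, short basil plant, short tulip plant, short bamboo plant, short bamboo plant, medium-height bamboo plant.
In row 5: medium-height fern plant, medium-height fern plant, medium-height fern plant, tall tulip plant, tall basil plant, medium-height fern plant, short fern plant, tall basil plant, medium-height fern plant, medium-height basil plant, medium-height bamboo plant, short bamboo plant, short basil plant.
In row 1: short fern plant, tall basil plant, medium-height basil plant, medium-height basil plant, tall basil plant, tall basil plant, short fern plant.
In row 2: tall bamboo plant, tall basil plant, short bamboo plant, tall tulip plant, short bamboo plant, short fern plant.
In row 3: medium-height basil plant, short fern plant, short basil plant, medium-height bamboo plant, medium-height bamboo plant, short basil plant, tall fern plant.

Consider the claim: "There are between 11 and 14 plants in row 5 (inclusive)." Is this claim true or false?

There are 13 plants in row 5.
The claim requires 11 ≤ 13 ≤ 14, which holds.

True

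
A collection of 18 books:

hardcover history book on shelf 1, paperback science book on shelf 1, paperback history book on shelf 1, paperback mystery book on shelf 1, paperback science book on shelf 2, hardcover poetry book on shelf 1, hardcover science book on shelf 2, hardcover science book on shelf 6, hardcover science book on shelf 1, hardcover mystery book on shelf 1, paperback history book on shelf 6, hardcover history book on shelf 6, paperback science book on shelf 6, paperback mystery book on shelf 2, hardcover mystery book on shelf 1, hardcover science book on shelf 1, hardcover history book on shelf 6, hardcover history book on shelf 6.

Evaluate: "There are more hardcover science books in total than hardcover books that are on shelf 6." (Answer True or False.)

There are 4 hardcover science books.
There are 4 hardcover books on shelf 6.
The claim requires 4 > 4, which does not hold.

False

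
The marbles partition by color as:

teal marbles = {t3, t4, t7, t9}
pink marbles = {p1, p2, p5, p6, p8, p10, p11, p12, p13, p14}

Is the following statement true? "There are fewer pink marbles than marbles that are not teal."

False

There are 10 pink marbles.
There are 10 marbles that are not teal.
The claim requires 10 < 10, which does not hold.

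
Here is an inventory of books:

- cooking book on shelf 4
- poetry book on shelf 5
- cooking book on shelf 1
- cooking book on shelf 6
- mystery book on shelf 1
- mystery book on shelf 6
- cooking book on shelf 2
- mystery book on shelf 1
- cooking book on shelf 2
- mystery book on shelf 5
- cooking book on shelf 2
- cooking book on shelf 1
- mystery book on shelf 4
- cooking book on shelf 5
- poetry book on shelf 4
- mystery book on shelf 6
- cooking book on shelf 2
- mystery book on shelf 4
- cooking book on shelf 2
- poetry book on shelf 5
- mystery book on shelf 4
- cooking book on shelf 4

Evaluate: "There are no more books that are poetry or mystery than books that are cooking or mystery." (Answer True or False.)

There are 11 books that are poetry or mystery.
There are 19 books that are cooking or mystery.
The claim requires 11 ≤ 19, which holds.

True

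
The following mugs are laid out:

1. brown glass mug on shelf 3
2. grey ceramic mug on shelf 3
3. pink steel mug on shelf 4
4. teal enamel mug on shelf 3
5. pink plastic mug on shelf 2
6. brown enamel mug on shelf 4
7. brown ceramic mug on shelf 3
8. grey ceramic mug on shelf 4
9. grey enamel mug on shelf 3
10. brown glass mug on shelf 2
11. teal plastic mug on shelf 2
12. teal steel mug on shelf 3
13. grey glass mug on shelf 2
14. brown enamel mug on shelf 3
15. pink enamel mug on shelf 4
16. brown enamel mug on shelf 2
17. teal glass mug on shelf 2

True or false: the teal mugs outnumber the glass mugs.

There are 4 teal mugs.
There are 4 glass mugs.
The claim requires 4 > 4, which does not hold.

False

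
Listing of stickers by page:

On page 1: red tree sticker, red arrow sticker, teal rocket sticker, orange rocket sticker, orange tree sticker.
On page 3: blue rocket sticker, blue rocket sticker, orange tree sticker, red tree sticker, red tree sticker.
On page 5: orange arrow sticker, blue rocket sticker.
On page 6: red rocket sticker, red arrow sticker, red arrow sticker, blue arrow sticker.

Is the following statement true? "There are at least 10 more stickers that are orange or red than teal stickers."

True

|stickers that are orange or red| = 11.
|teal stickers| = 1.
The claim requires 11 − 1 = 10 ≥ 10, which holds.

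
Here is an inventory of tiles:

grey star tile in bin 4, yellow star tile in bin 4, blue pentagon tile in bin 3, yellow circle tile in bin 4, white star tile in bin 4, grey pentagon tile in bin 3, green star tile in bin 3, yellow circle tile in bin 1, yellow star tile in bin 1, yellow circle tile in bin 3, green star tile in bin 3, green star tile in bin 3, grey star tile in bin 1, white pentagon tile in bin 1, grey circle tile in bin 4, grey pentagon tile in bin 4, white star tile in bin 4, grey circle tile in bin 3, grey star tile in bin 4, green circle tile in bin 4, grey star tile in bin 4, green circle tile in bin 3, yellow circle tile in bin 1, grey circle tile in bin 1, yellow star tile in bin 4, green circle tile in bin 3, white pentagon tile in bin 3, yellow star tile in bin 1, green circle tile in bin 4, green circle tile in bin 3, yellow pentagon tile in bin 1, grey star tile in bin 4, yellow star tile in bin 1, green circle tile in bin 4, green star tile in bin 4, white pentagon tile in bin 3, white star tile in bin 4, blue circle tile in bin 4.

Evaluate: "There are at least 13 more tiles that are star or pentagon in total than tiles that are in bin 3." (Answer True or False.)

|tiles that are star or pentagon| = 24.
|tiles in bin 3| = 12.
The claim requires 24 − 12 = 12 ≥ 13, which does not hold.

False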